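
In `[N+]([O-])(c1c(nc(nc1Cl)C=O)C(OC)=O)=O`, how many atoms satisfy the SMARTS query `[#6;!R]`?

3

The query [#6;!R] means: carbon not in any ring.
Check the 16 heavy atoms by environment: 2× n (aromatic, in 6-ring) → no; 4× c (aromatic, in 6-ring) → no; 1× Cl (acyclic) → no; 3× C (acyclic) → match; 4× O (acyclic) → no; 1× N (charge +1, acyclic) → no; 1× O (charge -1, acyclic) → no.
That gives 3 matching atoms.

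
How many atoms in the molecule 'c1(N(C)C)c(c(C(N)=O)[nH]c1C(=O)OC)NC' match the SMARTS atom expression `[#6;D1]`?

4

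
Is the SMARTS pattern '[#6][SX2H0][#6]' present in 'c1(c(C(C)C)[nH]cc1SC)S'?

Yes

The pattern [#6][SX2H0][#6] describes an aliphatic sulfur bridging two carbons with no H on the sulfur — a thioether.
The molecule carries a methylthio ether (-SCH3), whose atoms satisfy every constraint of the query, so the pattern matches.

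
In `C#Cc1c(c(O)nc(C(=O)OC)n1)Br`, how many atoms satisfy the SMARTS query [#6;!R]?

The query [#6;!R] means: carbon not in any ring.
Check the 14 heavy atoms by environment: 2× n (aromatic, in 6-ring) → no; 4× c (aromatic, in 6-ring) → no; 4× C (acyclic) → match; 3× O (acyclic) → no; 1× Br (acyclic) → no.
That gives 4 matching atoms.

4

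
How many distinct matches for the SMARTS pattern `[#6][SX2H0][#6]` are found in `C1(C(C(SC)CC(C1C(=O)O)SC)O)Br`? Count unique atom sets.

2

[#6][SX2H0][#6] is the SMARTS for a thioether: an aliphatic sulfur bridging two carbons with no H on the sulfur.
The molecule carries 2 separate instances of a methylthio ether (-SCH3) meeting every constraint; each maps to a distinct set of atoms, giving 2 matches.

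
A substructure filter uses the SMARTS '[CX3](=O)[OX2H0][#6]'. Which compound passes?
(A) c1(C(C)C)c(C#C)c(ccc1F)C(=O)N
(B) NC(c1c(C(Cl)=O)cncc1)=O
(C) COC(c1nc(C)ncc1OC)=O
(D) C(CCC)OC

[CX3](=O)[OX2H0][#6] describes a carbonyl carbon bonded to an oxygen that is itself bonded to carbon (no H on that O) (an ester).
(A) has a primary amide (-C(=O)NH2) but the carbonyl is bonded to N, not to an O-C linkage.
(B) has a primary amide (-C(=O)NH2) but the carbonyl is bonded to N, not to an O-C linkage.
(C) contains a methyl-ester group (-C(=O)OCH3), which satisfies every atom and bond constraint.
(D) has a methoxy ether (-OCH3) but the ether oxygen is not adjacent to a C=O carbon.
So the answer is (C).

C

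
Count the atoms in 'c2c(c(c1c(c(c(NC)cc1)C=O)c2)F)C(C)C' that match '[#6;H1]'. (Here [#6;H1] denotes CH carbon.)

6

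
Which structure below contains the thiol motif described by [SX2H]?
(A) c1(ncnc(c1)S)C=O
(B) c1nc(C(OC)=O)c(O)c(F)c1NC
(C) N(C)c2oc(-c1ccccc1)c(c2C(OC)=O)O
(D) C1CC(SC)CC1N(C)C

[SX2H] describes an aliphatic sulfur with two connections, one being H (a thiol).
(A) contains a thiol (-SH), which satisfies every atom and bond constraint.
(B) has a hydroxyl group (-OH) but it is an -OH, not an -SH.
(C) has a hydroxyl group (-OH) but it is an -OH, not an -SH.
(D) has a methylthio ether (-SCH3) but the sulfur has H0 (bonded to two carbons), not H1.
So the answer is (A).

A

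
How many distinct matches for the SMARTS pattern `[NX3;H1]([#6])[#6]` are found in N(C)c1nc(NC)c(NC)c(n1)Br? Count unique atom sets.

[NX3;H1]([#6])[#6] is the SMARTS for a secondary amine: a trivalent nitrogen with one H, bonded to two carbons.
The molecule carries 3 separate instances of an N-methylamino group (-NHCH3) meeting every constraint; each maps to a distinct set of atoms, giving 3 matches.

3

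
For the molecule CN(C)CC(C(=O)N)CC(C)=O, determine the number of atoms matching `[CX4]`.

Check the 12 heavy atoms by environment: 6× C (X4) → match; 2× N (X3) → no; 2× C (X3) → no; 2× O (X1) → no.
That gives 6 matching atoms.

6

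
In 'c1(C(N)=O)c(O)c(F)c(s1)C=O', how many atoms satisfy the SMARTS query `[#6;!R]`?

2

The query [#6;!R] means: carbon not in any ring.
Check the 12 heavy atoms by environment: 1× s (aromatic, in 5-ring) → no; 4× c (aromatic, in 5-ring) → no; 2× C (acyclic) → match; 3× O (acyclic) → no; 1× N (acyclic) → no; 1× F (acyclic) → no.
That gives 2 matching atoms.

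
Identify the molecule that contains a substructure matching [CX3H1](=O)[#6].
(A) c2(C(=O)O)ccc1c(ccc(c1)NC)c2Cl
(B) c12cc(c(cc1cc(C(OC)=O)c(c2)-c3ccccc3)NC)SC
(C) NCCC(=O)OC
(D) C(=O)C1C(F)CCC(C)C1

[CX3H1](=O)[#6] describes an sp2 carbon with one H, double-bonded to O and single-bonded to carbon (an aldehyde).
(A) has a carboxylic acid group (-C(=O)OH) but the carbonyl carbon has H0 and is bonded to O, not H1.
(B) has a methyl-ester group (-C(=O)OCH3) but the carbonyl carbon has H0, not H1.
(C) has a methyl-ester group (-C(=O)OCH3) but the carbonyl carbon has H0, not H1.
(D) contains an aldehyde (-CHO), which satisfies every atom and bond constraint.
So the answer is (D).

D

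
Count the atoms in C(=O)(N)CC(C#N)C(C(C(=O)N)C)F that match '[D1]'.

7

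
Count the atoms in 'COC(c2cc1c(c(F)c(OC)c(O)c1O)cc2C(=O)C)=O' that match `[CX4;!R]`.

Check the 22 heavy atoms by environment: 10× c (aromatic, X3, in 6-ring) → no; 4× O (X2, acyclic) → no; 2× C (X3, acyclic) → no; 2× O (X1, acyclic) → no; 3× C (X4, acyclic) → match; 1× F (X1, acyclic) → no.
That gives 3 matching atoms.

3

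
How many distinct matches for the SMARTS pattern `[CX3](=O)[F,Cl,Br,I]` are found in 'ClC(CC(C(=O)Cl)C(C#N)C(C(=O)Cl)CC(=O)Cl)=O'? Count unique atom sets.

4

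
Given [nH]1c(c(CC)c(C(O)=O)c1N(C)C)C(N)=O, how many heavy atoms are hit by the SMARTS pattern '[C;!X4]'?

2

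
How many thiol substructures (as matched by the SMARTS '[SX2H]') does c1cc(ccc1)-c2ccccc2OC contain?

[SX2H] is the SMARTS for a thiol: an aliphatic sulfur with two connections, one being H.
No fragment in the molecule satisfies every constraint, giving 0 matches.

0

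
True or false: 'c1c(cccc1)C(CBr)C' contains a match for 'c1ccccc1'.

True

The pattern c1ccccc1 describes six aromatic carbons in a ring — a benzene ring.
The molecule carries a phenyl ring, whose atoms satisfy every constraint of the query, so the pattern matches.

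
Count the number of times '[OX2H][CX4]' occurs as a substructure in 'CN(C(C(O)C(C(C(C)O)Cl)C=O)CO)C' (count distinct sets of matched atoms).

3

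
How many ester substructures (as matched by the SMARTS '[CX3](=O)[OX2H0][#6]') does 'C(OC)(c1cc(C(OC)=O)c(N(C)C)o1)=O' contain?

[CX3](=O)[OX2H0][#6] is the SMARTS for an ester: a carbonyl carbon bonded to an oxygen that is itself bonded to carbon (no H on that O).
The molecule carries 2 separate instances of a methyl-ester group (-C(=O)OCH3) meeting every constraint; each maps to a distinct set of atoms, giving 2 matches.

2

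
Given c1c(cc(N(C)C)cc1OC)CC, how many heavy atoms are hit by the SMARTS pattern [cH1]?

The query [cH1] means: aromatic carbon bearing exactly one hydrogen.
Check the 13 heavy atoms by environment: 3× c (aromatic, H0) → no; 3× c (aromatic, H1) → match; 1× N (H0) → no; 4× C (H3) → no; 1× O (H0) → no; 1× C (H2) → no.
That gives 3 matching atoms.

3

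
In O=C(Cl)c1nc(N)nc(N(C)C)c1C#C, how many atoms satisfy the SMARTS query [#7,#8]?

5

Check the 15 heavy atoms by environment: 2× n (aromatic) → match; 4× c (aromatic) → no; 5× C → no; 2× N → match; 1× O → match; 1× Cl → no.
Summing the matching environments: 2 + 2 + 1 = 5 matching atoms.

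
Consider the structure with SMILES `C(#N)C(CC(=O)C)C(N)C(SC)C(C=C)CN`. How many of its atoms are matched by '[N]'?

3

Check the 17 heavy atoms by environment: 12× C → no; 3× N → match; 1× S → no; 1× O → no.
That gives 3 matching atoms.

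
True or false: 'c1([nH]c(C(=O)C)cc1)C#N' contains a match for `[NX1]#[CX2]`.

True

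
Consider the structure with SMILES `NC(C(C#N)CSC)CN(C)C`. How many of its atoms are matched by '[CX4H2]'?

2

Check the 12 heavy atoms by environment: 2× C (H2, X4) → match; 2× C (H1, X4) → no; 1× S (H0, X2) → no; 3× C (H3, X4) → no; 1× N (H2, X3) → no; 1× C (H0, X2) → no; 1× N (H0, X1) → no; 1× N (H0, X3) → no.
That gives 2 matching atoms.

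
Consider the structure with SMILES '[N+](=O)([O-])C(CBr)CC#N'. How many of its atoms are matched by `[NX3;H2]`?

The query [NX3;H2] means: aliphatic N with 3 total connections, two of them H — an -NH2 nitrogen (amine or amide).
Check the 9 heavy atoms by environment: 2× C (H2, X4) → no; 1× C (H1, X4) → no; 1× Br (H0, X1) → no; 1× C (H0, X2) → no; 1× N (H0, X1) → no; 1× N (charge +1, H0, X3) → no; 1× O (charge -1, H0, X1) → no; 1× O (H0, X1) → no.
No environment satisfies the query, so 0 matching atoms.

0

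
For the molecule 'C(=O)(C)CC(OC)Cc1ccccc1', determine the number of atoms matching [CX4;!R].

5

The query [CX4;!R] means: aliphatic carbon with four total connections, not in a ring.
Check the 14 heavy atoms by environment: 5× C (X4, acyclic) → match; 1× O (X2, acyclic) → no; 1× C (X3, acyclic) → no; 1× O (X1, acyclic) → no; 6× c (aromatic, X3, in 6-ring) → no.
That gives 5 matching atoms.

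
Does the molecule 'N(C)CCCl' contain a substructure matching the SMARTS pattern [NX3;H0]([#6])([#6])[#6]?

No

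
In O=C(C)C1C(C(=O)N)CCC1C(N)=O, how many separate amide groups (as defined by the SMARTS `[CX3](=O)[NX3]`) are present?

[CX3](=O)[NX3] is the SMARTS for an amide: a carbonyl carbon bonded to a trivalent nitrogen.
The molecule carries 2 separate instances of a primary amide (-C(=O)NH2) meeting every constraint; each maps to a distinct set of atoms, giving 2 matches.

2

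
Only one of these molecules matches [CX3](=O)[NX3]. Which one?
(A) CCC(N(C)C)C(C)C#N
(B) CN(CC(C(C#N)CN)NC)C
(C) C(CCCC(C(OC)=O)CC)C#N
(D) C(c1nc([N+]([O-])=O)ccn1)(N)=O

D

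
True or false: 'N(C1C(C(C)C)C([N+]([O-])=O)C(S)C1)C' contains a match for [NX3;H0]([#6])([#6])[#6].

False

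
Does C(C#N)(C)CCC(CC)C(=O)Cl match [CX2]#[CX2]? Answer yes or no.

No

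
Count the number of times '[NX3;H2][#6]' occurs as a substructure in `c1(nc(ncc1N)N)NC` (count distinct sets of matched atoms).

[NX3;H2][#6] is the SMARTS for a primary amine: a trivalent nitrogen with two H attached to carbon.
The molecule carries 2 separate instances of a primary amino group (-NH2) meeting every constraint; each maps to a distinct set of atoms, giving 2 matches.

2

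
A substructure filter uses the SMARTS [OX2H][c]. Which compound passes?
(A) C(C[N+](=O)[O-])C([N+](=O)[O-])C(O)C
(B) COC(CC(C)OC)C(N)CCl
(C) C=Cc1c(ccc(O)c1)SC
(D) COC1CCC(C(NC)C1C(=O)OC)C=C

C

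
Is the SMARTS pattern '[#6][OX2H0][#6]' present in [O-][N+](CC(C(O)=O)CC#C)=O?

The pattern [#6][OX2H0][#6] describes an aliphatic oxygen bridging two carbons with no H on the oxygen — an ether.
The closest candidate here is a carboxylic acid group (-C(=O)OH), but the -OH oxygen has H1; the =O is OX1, not OX2. No other fragment satisfies the full query, so there is no match.

No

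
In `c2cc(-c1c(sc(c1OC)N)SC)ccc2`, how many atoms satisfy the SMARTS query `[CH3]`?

2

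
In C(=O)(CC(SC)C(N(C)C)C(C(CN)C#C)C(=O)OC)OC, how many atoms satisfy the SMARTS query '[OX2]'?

2

The query [OX2] means: aliphatic oxygen with two total connections — ether, hydroxyl, or ester single-bond O.
Check the 22 heavy atoms by environment: 11× C (X4) → no; 2× N (X3) → no; 2× C (X2) → no; 2× C (X3) → no; 2× O (X1) → no; 2× O (X2) → match; 1× S (X2) → no.
That gives 2 matching atoms.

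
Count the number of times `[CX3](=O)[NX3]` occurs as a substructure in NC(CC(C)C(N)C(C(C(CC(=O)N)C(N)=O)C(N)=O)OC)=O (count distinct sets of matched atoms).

4

[CX3](=O)[NX3] is the SMARTS for an amide: a carbonyl carbon bonded to a trivalent nitrogen.
The molecule carries 4 separate instances of a primary amide (-C(=O)NH2) meeting every constraint; each maps to a distinct set of atoms, giving 4 matches.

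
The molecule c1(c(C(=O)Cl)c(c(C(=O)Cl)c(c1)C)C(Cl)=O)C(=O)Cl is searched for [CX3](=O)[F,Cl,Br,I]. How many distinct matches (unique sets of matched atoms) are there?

4

[CX3](=O)[F,Cl,Br,I] is the SMARTS for an acyl halide: a carbonyl carbon bonded to a halogen.
The molecule carries 4 separate instances of an acyl chloride (-C(=O)Cl) meeting every constraint; each maps to a distinct set of atoms, giving 4 matches.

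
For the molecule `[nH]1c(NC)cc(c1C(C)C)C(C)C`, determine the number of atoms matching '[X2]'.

0

The query [X2] means: any atom with exactly two total connections (bonds + H).
Check the 13 heavy atoms by environment: 1× n (aromatic, X3) → no; 4× c (aromatic, X3) → no; 7× C (X4) → no; 1× N (X3) → no.
No environment satisfies the query, so 0 matching atoms.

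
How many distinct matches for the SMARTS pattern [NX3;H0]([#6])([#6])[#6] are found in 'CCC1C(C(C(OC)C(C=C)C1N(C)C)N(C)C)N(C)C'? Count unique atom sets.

3

[NX3;H0]([#6])([#6])[#6] is the SMARTS for a tertiary amine: a trivalent nitrogen with no H, bonded to three carbons.
The molecule carries 3 separate instances of a dimethylamino group (-N(CH3)2) meeting every constraint; each maps to a distinct set of atoms, giving 3 matches.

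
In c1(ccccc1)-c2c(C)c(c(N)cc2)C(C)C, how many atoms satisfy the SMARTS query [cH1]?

The query [cH1] means: aromatic carbon bearing exactly one hydrogen.
Check the 17 heavy atoms by environment: 5× c (aromatic, H0) → no; 7× c (aromatic, H1) → match; 3× C (H3) → no; 1× N (H2) → no; 1× C (H1) → no.
That gives 7 matching atoms.

7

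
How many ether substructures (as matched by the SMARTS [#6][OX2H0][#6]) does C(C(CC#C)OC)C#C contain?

1

[#6][OX2H0][#6] is the SMARTS for an ether: an aliphatic oxygen bridging two carbons with no H on the oxygen.
Exactly one fragment in the molecule meets all constraints, giving 1 match.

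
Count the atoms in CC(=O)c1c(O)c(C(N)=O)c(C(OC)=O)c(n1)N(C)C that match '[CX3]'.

3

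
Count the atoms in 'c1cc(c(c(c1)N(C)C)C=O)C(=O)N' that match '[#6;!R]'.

4

The query [#6;!R] means: carbon not in any ring.
Check the 14 heavy atoms by environment: 6× c (aromatic, in 6-ring) → no; 2× N (acyclic) → no; 4× C (acyclic) → match; 2× O (acyclic) → no.
That gives 4 matching atoms.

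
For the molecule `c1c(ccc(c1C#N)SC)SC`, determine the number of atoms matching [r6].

6

The query [r6] means: r6 matches atoms in a six-membered ring.
Check the 12 heavy atoms by environment: 6× c (aromatic, in 6-ring) → match; 2× S (acyclic) → no; 3× C (acyclic) → no; 1× N (acyclic) → no.
That gives 6 matching atoms.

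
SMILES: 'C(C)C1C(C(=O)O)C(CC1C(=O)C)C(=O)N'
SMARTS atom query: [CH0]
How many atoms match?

3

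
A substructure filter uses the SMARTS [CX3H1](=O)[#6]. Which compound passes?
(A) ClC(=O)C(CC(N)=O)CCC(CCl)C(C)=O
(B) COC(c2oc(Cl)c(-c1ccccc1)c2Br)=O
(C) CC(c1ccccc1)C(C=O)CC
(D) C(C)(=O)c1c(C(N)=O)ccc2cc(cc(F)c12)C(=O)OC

C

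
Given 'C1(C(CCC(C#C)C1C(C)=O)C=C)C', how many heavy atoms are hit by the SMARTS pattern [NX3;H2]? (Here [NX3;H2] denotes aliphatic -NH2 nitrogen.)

0

The query [NX3;H2] means: aliphatic N with 3 total connections, two of them H — an -NH2 nitrogen (amine or amide).
Check the 14 heavy atoms by environment: 4× C (H1, X4) → no; 2× C (H2, X4) → no; 2× C (H3, X4) → no; 1× C (H0, X3) → no; 1× O (H0, X1) → no; 1× C (H1, X3) → no; 1× C (H2, X3) → no; 1× C (H0, X2) → no; 1× C (H1, X2) → no.
No environment satisfies the query, so 0 matching atoms.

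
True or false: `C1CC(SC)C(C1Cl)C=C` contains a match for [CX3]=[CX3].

The pattern [CX3]=[CX3] describes a non-aromatic C=C double bond between two sp2 carbons — an alkene.
The molecule carries a vinyl group (-CH=CH2), whose atoms satisfy every constraint of the query, so the pattern matches.

True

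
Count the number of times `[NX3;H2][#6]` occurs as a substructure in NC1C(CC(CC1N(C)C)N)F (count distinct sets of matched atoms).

2

[NX3;H2][#6] is the SMARTS for a primary amine: a trivalent nitrogen with two H attached to carbon.
The molecule carries 2 separate instances of a primary amino group (-NH2) meeting every constraint; each maps to a distinct set of atoms, giving 2 matches.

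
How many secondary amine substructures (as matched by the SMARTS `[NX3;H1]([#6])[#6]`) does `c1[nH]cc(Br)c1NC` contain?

1

[NX3;H1]([#6])[#6] is the SMARTS for a secondary amine: a trivalent nitrogen with one H, bonded to two carbons.
Exactly one fragment in the molecule meets all constraints, giving 1 match.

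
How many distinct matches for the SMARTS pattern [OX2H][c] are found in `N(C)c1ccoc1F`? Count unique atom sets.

[OX2H][c] is the SMARTS for a phenol: a hydroxyl oxygen attached to an aromatic carbon.
No fragment in the molecule satisfies every constraint, giving 0 matches.

0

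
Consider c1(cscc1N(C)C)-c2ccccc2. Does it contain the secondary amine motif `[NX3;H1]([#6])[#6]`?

The pattern [NX3;H1]([#6])[#6] describes a trivalent nitrogen with one H, bonded to two carbons — a secondary amine.
The closest candidate here is a dimethylamino group (-N(CH3)2), but the nitrogen has H0, not H1. No other fragment satisfies the full query, so there is no match.

No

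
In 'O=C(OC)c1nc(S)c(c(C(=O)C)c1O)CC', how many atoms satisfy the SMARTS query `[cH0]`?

The query [cH0] means: aromatic carbon with no attached hydrogen (substituted or ring-fusion).
Check the 17 heavy atoms by environment: 1× n (aromatic, H0) → no; 5× c (aromatic, H0) → match; 1× C (H2) → no; 3× C (H3) → no; 2× C (H0) → no; 3× O (H0) → no; 1× O (H1) → no; 1× S (H1) → no.
That gives 5 matching atoms.

5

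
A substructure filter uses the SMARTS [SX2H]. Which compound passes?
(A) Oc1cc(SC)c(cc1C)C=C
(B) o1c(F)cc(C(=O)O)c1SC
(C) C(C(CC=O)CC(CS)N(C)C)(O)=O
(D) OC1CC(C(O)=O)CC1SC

[SX2H] describes an aliphatic sulfur with two connections, one being H (a thiol).
(A) has a methylthio ether (-SCH3) but the sulfur has H0 (bonded to two carbons), not H1.
(B) has a methylthio ether (-SCH3) but the sulfur has H0 (bonded to two carbons), not H1.
(C) contains a thiol (-SH), which satisfies every atom and bond constraint.
(D) has a hydroxyl group (-OH) but it is an -OH, not an -SH.
So the answer is (C).

C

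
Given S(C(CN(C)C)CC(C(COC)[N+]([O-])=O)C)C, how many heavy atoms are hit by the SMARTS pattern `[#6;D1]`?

The query [#6;D1] means: carbon bonded to exactly one heavy atom.
Check the 17 heavy atoms by environment: 3× C (D2) → no; 3× C (D3) → no; 1× S (D2) → no; 5× C (D1) → match; 1× O (D2) → no; 1× N (D3) → no; 1× N (charge +1, D3) → no; 1× O (charge -1, D1) → no; 1× O (D1) → no.
That gives 5 matching atoms.

5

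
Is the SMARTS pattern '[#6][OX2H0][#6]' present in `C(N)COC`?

Yes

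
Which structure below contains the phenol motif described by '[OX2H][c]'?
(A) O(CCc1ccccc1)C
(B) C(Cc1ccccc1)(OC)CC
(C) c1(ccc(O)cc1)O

C

[OX2H][c] describes a hydroxyl oxygen attached to an aromatic carbon (a phenol).
(A) has a methoxy ether (-OCH3) but the oxygen has H0, not H1.
(B) has a methoxy ether (-OCH3) but the oxygen has H0, not H1.
(C) contains a hydroxyl group (-OH), which satisfies every atom and bond constraint.
So the answer is (C).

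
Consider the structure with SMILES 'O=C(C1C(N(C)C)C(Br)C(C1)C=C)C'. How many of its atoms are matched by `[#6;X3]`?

3

Check the 14 heavy atoms by environment: 8× C (X4) → no; 1× N (X3) → no; 1× Br (X1) → no; 3× C (X3) → match; 1× O (X1) → no.
That gives 3 matching atoms.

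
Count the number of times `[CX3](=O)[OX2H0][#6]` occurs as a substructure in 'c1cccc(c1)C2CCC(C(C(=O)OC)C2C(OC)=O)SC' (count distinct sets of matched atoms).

2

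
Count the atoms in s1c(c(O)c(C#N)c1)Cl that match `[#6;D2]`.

2

The query [#6;D2] means: any carbon bonded to exactly two heavy atoms.
Check the 9 heavy atoms by environment: 1× s (aromatic, D2) → no; 1× c (aromatic, D2) → match; 3× c (aromatic, D3) → no; 1× Cl (D1) → no; 1× C (D2) → match; 1× N (D1) → no; 1× O (D1) → no.
Summing the matching environments: 1 + 1 = 2 matching atoms.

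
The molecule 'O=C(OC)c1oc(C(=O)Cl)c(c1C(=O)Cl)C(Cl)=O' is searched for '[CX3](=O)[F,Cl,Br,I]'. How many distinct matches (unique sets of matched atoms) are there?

3

[CX3](=O)[F,Cl,Br,I] is the SMARTS for an acyl halide: a carbonyl carbon bonded to a halogen.
The molecule carries 3 separate instances of an acyl chloride (-C(=O)Cl) meeting every constraint; each maps to a distinct set of atoms, giving 3 matches.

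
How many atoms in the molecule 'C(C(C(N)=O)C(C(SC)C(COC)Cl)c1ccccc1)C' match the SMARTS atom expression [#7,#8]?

3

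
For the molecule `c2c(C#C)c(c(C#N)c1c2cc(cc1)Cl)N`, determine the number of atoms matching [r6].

The query [r6] means: r6 matches atoms in a six-membered ring.
Check the 16 heavy atoms by environment: 10× c (aromatic, in 6-ring) → match; 3× C (acyclic) → no; 2× N (acyclic) → no; 1× Cl (acyclic) → no.
That gives 10 matching atoms.

10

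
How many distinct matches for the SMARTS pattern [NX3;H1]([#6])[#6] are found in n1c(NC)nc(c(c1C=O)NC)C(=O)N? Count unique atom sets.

2

[NX3;H1]([#6])[#6] is the SMARTS for a secondary amine: a trivalent nitrogen with one H, bonded to two carbons.
The molecule carries 2 separate instances of an N-methylamino group (-NHCH3) meeting every constraint; each maps to a distinct set of atoms, giving 2 matches.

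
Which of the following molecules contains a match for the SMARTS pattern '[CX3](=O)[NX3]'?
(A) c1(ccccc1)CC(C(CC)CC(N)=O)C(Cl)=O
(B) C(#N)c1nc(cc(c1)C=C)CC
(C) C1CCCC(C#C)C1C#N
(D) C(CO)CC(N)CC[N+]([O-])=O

A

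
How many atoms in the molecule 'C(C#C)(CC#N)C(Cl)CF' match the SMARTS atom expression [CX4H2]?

2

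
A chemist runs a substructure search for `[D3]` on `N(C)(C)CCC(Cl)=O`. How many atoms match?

The query [D3] means: atom with exactly three heavy-atom neighbours.
Check the 8 heavy atoms by environment: 2× C (D2) → no; 1× N (D3) → match; 2× C (D1) → no; 1× C (D3) → match; 1× O (D1) → no; 1× Cl (D1) → no.
Summing the matching environments: 1 + 1 = 2 matching atoms.

2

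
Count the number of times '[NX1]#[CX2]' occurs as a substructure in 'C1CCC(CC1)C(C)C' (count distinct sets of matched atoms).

[NX1]#[CX2] is the SMARTS for a nitrile: a nitrogen triple-bonded to a two-connected carbon.
No fragment in the molecule satisfies every constraint, giving 0 matches.

0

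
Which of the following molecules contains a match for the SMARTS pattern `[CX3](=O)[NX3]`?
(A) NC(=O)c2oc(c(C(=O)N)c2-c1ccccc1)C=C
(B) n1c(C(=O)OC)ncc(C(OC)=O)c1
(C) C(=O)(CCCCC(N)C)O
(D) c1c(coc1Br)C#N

A

[CX3](=O)[NX3] describes a carbonyl carbon bonded to a trivalent nitrogen (an amide).
(A) contains a primary amide (-C(=O)NH2), which satisfies every atom and bond constraint.
(B) has a methyl-ester group (-C(=O)OCH3) but the carbonyl is bonded to O, not to an NX3 nitrogen.
(C) has a primary amino group (-NH2) but the -NH2 is not attached to a carbonyl carbon.
(D) has a nitrile (-C#N) but the nitrile N is NX1 (triple-bonded), not NX3.
So the answer is (A).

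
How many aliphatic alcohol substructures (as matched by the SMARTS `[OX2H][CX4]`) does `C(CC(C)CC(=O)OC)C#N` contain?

[OX2H][CX4] is the SMARTS for an aliphatic alcohol: a hydroxyl oxygen bound to an sp3 (X4) carbon.
No fragment in the molecule satisfies every constraint, giving 0 matches.

0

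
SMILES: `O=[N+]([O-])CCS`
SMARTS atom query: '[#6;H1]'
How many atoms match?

0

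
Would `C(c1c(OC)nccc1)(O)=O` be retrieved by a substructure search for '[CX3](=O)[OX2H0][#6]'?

No

The pattern [CX3](=O)[OX2H0][#6] describes a carbonyl carbon bonded to an oxygen that is itself bonded to carbon (no H on that O) — an ester.
The closest candidate here is a carboxylic acid group (-C(=O)OH), but the singly-bonded O carries H (OX2H1, not H0). No other fragment satisfies the full query, so there is no match.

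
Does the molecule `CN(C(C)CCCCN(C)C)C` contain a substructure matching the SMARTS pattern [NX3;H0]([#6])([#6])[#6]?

Yes

The pattern [NX3;H0]([#6])([#6])[#6] describes a trivalent nitrogen with no H, bonded to three carbons — a tertiary amine.
The molecule carries a dimethylamino group (-N(CH3)2), whose atoms satisfy every constraint of the query, so the pattern matches.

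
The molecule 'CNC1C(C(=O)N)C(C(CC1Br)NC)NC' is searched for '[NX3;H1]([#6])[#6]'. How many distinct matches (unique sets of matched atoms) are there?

[NX3;H1]([#6])[#6] is the SMARTS for a secondary amine: a trivalent nitrogen with one H, bonded to two carbons.
The molecule carries 3 separate instances of an N-methylamino group (-NHCH3) meeting every constraint; each maps to a distinct set of atoms, giving 3 matches.

3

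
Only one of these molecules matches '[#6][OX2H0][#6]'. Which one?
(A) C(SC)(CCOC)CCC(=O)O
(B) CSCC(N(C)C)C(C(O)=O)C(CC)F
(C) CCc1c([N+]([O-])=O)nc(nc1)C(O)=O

A

[#6][OX2H0][#6] describes an aliphatic oxygen bridging two carbons with no H on the oxygen (an ether).
(A) contains a methoxy ether (-OCH3), which satisfies every atom and bond constraint.
(B) has a carboxylic acid group (-C(=O)OH) but the -OH oxygen has H1; the =O is OX1, not OX2.
(C) has a carboxylic acid group (-C(=O)OH) but the -OH oxygen has H1; the =O is OX1, not OX2.
So the answer is (A).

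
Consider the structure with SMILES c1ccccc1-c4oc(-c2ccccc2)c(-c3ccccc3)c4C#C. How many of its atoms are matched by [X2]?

3

The query [X2] means: any atom with exactly two total connections (bonds + H).
Check the 25 heavy atoms by environment: 1× o (aromatic, X2) → match; 22× c (aromatic, X3) → no; 2× C (X2) → match.
Summing the matching environments: 1 + 2 = 3 matching atoms.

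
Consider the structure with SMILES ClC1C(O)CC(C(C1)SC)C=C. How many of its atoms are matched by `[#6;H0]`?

The query [#6;H0] means: any carbon with no attached hydrogen.
Check the 12 heavy atoms by environment: 5× C (H1) → no; 3× C (H2) → no; 1× S (H0) → no; 1× C (H3) → no; 1× O (H1) → no; 1× Cl (H0) → no.
No environment satisfies the query, so 0 matching atoms.

0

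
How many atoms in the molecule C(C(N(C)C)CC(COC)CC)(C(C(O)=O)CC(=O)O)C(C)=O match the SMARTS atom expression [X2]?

The query [X2] means: any atom with exactly two total connections (bonds + H).
Check the 23 heavy atoms by environment: 13× C (X4) → no; 3× C (X3) → no; 3× O (X1) → no; 3× O (X2) → match; 1× N (X3) → no.
That gives 3 matching atoms.

3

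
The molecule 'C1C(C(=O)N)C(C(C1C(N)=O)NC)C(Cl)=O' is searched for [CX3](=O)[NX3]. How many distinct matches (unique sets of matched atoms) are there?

2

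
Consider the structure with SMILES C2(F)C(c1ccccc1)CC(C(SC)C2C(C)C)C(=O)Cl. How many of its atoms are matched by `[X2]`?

Check the 21 heavy atoms by environment: 10× C (X4) → no; 1× S (X2) → match; 6× c (aromatic, X3) → no; 1× F (X1) → no; 1× C (X3) → no; 1× O (X1) → no; 1× Cl (X1) → no.
That gives 1 matching atom.

1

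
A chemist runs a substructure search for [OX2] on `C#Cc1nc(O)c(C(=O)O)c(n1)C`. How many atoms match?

2

The query [OX2] means: aliphatic oxygen with two total connections — ether, hydroxyl, or ester single-bond O.
Check the 13 heavy atoms by environment: 2× n (aromatic, X2) → no; 4× c (aromatic, X3) → no; 2× C (X2) → no; 2× O (X2) → match; 1× C (X3) → no; 1× O (X1) → no; 1× C (X4) → no.
That gives 2 matching atoms.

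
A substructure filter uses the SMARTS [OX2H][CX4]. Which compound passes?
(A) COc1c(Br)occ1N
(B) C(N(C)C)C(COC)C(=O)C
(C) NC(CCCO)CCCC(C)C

C

[OX2H][CX4] describes a hydroxyl oxygen bound to an sp3 (X4) carbon (an aliphatic alcohol).
(A) has a methoxy ether (-OCH3) but the oxygen has H0 (ether), not H1.
(B) has a methoxy ether (-OCH3) but the oxygen has H0 (ether), not H1.
(C) contains a hydroxyl group (-OH), which satisfies every atom and bond constraint.
So the answer is (C).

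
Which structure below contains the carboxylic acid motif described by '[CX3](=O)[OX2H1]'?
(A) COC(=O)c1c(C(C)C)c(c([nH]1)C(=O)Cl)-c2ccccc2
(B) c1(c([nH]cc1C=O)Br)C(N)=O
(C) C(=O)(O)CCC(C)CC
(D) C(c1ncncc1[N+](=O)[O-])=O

C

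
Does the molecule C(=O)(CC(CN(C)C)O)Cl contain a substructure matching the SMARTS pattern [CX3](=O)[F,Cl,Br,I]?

Yes

The pattern [CX3](=O)[F,Cl,Br,I] describes a carbonyl carbon bonded to a halogen — an acyl halide.
The molecule carries an acyl chloride (-C(=O)Cl), whose atoms satisfy every constraint of the query, so the pattern matches.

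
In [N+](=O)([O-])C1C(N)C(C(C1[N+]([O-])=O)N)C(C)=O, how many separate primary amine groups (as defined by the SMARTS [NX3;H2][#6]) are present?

2

[NX3;H2][#6] is the SMARTS for a primary amine: a trivalent nitrogen with two H attached to carbon.
The molecule carries 2 separate instances of a primary amino group (-NH2) meeting every constraint; each maps to a distinct set of atoms, giving 2 matches.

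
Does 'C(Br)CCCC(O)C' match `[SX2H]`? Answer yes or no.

No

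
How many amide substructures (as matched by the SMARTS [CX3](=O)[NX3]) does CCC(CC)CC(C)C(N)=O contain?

1

[CX3](=O)[NX3] is the SMARTS for an amide: a carbonyl carbon bonded to a trivalent nitrogen.
Exactly one fragment in the molecule meets all constraints, giving 1 match.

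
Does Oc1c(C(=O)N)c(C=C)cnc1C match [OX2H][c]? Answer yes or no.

Yes

The pattern [OX2H][c] describes a hydroxyl oxygen attached to an aromatic carbon — a phenol.
The molecule carries a hydroxyl group (-OH), whose atoms satisfy every constraint of the query, so the pattern matches.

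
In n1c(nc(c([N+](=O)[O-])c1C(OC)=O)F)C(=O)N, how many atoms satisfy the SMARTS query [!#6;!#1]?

10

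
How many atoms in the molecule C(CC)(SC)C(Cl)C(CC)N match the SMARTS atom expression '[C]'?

The query [C] means: uppercase C matches aliphatic (non-aromatic) carbon only.
Check the 11 heavy atoms by environment: 8× C → match; 1× Cl → no; 1× S → no; 1× N → no.
That gives 8 matching atoms.

8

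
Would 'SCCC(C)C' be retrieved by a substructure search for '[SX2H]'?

Yes

The pattern [SX2H] describes an aliphatic sulfur with two connections, one being H — a thiol.
The molecule carries a thiol (-SH), whose atoms satisfy every constraint of the query, so the pattern matches.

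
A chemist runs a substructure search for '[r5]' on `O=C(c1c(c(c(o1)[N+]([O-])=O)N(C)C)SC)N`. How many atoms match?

5

The query [r5] means: r5 matches atoms in a five-membered ring.
Check the 16 heavy atoms by environment: 1× o (aromatic, in 5-ring) → match; 4× c (aromatic, in 5-ring) → match; 2× N (acyclic) → no; 4× C (acyclic) → no; 1× S (acyclic) → no; 1× N (charge +1, acyclic) → no; 1× O (charge -1, acyclic) → no; 2× O (acyclic) → no.
Summing the matching environments: 1 + 4 = 5 matching atoms.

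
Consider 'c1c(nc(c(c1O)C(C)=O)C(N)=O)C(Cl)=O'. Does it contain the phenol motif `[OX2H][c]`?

Yes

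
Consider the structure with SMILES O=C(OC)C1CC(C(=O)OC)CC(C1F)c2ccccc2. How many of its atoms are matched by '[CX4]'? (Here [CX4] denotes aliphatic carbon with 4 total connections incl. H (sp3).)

8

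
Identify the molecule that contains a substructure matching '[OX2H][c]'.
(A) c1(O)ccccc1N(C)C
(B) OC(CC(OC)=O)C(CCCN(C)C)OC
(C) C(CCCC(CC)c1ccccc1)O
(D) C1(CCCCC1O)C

A

[OX2H][c] describes a hydroxyl oxygen attached to an aromatic carbon (a phenol).
(A) contains a hydroxyl group (-OH), which satisfies every atom and bond constraint.
(B) has a hydroxyl group (-OH) but the -OH is on an aliphatic carbon, not an aromatic c.
(C) has a hydroxyl group (-OH) but the -OH is on an aliphatic carbon, not an aromatic c.
(D) has a hydroxyl group (-OH) but the -OH is on an aliphatic carbon, not an aromatic c.
So the answer is (A).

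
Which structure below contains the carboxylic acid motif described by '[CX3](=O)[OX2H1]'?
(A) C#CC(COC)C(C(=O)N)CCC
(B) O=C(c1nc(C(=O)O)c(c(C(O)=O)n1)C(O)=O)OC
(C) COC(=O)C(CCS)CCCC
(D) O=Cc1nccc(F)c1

[CX3](=O)[OX2H1] describes an sp2 carbon double-bonded to O and single-bonded to an -OH oxygen (a carboxylic acid).
(A) has a primary amide (-C(=O)NH2) but the carbonyl is bonded to N, not to an -OH oxygen.
(B) contains a carboxylic acid group (-C(=O)OH), which satisfies every atom and bond constraint.
(C) has a methyl-ester group (-C(=O)OCH3) but the singly-bonded O has no H (OX2H0, not OX2H1).
(D) has an aldehyde (-CHO) but there is no singly-bonded oxygen on the carbonyl carbon.
So the answer is (B).

B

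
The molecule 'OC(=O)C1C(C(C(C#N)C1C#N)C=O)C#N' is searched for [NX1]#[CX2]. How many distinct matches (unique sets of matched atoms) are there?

[NX1]#[CX2] is the SMARTS for a nitrile: a nitrogen triple-bonded to a two-connected carbon.
The molecule carries 3 separate instances of a nitrile (-C#N) meeting every constraint; each maps to a distinct set of atoms, giving 3 matches.

3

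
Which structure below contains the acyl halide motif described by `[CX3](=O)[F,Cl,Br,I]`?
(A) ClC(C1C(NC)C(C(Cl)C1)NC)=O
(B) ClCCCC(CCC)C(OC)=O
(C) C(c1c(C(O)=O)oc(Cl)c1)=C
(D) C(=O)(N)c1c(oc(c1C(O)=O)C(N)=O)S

A

[CX3](=O)[F,Cl,Br,I] describes a carbonyl carbon bonded to a halogen (an acyl halide).
(A) contains an acyl chloride (-C(=O)Cl), which satisfies every atom and bond constraint.
(B) has a methyl-ester group (-C(=O)OCH3) but the carbonyl is bonded to -O-C, not to a halogen.
(C) has a chloro substituent but the Cl is not on a carbonyl carbon.
(D) has a carboxylic acid group (-C(=O)OH) but the carbonyl is bonded to -OH, not to a halogen.
So the answer is (A).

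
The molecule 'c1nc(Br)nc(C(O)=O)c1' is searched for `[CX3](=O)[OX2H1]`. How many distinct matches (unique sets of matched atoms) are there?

[CX3](=O)[OX2H1] is the SMARTS for a carboxylic acid: an sp2 carbon double-bonded to O and single-bonded to an -OH oxygen.
Exactly one fragment in the molecule meets all constraints, giving 1 match.

1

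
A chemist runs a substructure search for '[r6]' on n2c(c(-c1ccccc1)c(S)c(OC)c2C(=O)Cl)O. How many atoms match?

12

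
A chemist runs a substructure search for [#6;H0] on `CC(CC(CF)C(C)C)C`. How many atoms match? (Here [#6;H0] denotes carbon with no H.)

The query [#6;H0] means: any carbon with no attached hydrogen.
Check the 10 heavy atoms by environment: 2× C (H2) → no; 3× C (H1) → no; 4× C (H3) → no; 1× F (H0) → no.
No environment satisfies the query, so 0 matching atoms.

0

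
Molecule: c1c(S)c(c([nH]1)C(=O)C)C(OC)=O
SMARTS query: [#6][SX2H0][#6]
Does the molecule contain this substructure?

No

The pattern [#6][SX2H0][#6] describes an aliphatic sulfur bridging two carbons with no H on the sulfur — a thioether.
The closest candidate here is a thiol (-SH), but the sulfur has H1, not H0 bridging two carbons. No other fragment satisfies the full query, so there is no match.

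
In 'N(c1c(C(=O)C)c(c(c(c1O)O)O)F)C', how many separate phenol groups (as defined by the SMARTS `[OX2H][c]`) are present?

3

[OX2H][c] is the SMARTS for a phenol: a hydroxyl oxygen attached to an aromatic carbon.
The molecule carries 3 separate instances of a hydroxyl group (-OH) meeting every constraint; each maps to a distinct set of atoms, giving 3 matches.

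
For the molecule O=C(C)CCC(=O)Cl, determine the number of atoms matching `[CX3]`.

2

Check the 8 heavy atoms by environment: 3× C (X4) → no; 2× C (X3) → match; 2× O (X1) → no; 1× Cl (X1) → no.
That gives 2 matching atoms.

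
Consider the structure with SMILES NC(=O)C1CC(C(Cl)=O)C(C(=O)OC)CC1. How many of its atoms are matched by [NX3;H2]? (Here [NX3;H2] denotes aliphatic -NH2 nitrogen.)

1

The query [NX3;H2] means: aliphatic N with 3 total connections, two of them H — an -NH2 nitrogen (amine or amide).
Check the 16 heavy atoms by environment: 3× C (H2, X4) → no; 3× C (H1, X4) → no; 3× C (H0, X3) → no; 3× O (H0, X1) → no; 1× Cl (H0, X1) → no; 1× N (H2, X3) → match; 1× O (H0, X2) → no; 1× C (H3, X4) → no.
That gives 1 matching atom.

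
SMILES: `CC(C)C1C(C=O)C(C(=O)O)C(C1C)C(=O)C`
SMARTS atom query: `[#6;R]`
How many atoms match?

The query [#6;R] means: carbon that is part of a ring.
Check the 17 heavy atoms by environment: 5× C (in 5-ring) → match; 8× C (acyclic) → no; 4× O (acyclic) → no.
That gives 5 matching atoms.

5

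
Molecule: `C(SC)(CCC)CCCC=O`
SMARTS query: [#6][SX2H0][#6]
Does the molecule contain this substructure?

The pattern [#6][SX2H0][#6] describes an aliphatic sulfur bridging two carbons with no H on the sulfur — a thioether.
The molecule carries a methylthio ether (-SCH3), whose atoms satisfy every constraint of the query, so the pattern matches.

Yes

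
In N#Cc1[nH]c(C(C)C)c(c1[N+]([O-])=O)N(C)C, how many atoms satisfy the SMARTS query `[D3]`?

7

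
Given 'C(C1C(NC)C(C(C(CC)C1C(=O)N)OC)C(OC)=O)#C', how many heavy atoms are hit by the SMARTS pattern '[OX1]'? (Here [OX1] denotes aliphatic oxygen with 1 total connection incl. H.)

2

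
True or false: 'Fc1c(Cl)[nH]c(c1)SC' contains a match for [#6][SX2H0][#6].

True

The pattern [#6][SX2H0][#6] describes an aliphatic sulfur bridging two carbons with no H on the sulfur — a thioether.
The molecule carries a methylthio ether (-SCH3), whose atoms satisfy every constraint of the query, so the pattern matches.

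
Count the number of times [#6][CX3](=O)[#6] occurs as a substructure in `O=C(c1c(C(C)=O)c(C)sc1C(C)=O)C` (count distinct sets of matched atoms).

3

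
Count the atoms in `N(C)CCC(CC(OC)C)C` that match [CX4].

9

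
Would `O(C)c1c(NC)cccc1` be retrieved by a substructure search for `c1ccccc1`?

Yes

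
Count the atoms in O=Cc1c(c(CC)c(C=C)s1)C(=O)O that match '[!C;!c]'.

4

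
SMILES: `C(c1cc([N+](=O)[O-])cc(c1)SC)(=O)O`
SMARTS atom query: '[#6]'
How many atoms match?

8

The query [#6] means: #6 matches any atom with atomic number 6 (carbon, aromatic or aliphatic).
Check the 14 heavy atoms by environment: 6× c (aromatic) → match; 1× S → no; 2× C → match; 3× O → no; 1× N (charge +1) → no; 1× O (charge -1) → no.
Summing the matching environments: 6 + 2 = 8 matching atoms.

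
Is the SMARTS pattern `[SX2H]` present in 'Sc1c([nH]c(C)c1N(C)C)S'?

The pattern [SX2H] describes an aliphatic sulfur with two connections, one being H — a thiol.
The molecule carries a thiol (-SH), whose atoms satisfy every constraint of the query, so the pattern matches.

Yes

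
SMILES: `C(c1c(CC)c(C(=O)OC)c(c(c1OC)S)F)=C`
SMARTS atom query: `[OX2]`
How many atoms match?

The query [OX2] means: aliphatic oxygen with two total connections — ether, hydroxyl, or ester single-bond O.
Check the 18 heavy atoms by environment: 6× c (aromatic, X3) → no; 2× O (X2) → match; 4× C (X4) → no; 3× C (X3) → no; 1× S (X2) → no; 1× O (X1) → no; 1× F (X1) → no.
That gives 2 matching atoms.

2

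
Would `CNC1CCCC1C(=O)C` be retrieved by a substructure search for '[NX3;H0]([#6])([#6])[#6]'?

The pattern [NX3;H0]([#6])([#6])[#6] describes a trivalent nitrogen with no H, bonded to three carbons — a tertiary amine.
The closest candidate here is an N-methylamino group (-NHCH3), but the nitrogen still has one H (H1), not H0. No other fragment satisfies the full query, so there is no match.

No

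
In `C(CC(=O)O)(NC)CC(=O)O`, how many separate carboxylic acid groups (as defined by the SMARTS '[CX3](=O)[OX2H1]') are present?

2

[CX3](=O)[OX2H1] is the SMARTS for a carboxylic acid: an sp2 carbon double-bonded to O and single-bonded to an -OH oxygen.
The molecule carries 2 separate instances of a carboxylic acid group (-C(=O)OH) meeting every constraint; each maps to a distinct set of atoms, giving 2 matches.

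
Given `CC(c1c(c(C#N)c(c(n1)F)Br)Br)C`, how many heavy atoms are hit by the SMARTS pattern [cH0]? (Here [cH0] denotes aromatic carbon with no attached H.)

The query [cH0] means: aromatic carbon with no attached hydrogen (substituted or ring-fusion).
Check the 14 heavy atoms by environment: 1× n (aromatic, H0) → no; 5× c (aromatic, H0) → match; 1× C (H0) → no; 1× N (H0) → no; 2× Br (H0) → no; 1× C (H1) → no; 2× C (H3) → no; 1× F (H0) → no.
That gives 5 matching atoms.

5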